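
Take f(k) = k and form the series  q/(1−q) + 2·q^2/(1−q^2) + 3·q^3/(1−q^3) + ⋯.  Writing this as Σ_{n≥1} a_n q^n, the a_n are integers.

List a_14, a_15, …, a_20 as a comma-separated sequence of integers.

24, 24, 31, 18, 39, 20, 42

d|14:{1,2,7,14}  Σf=1+2+7+14=24
n=15: 1·15 3·5 5·3 15·1  f→[1+3+5+15]=24
q^16  k|16↦f(k): 16:16 8:8 4:4 2:2 1:1  a_16=31
n=17: 1·17 17·1  f→[1+17]=18
[q^18] f(1)=1,f(2)=2,f(3)=3,f(6)=6,f(9)=9,f(18)=18 ⇒ 39
n=19: 19·1 1·19  f→[19+1]=20
d|20:{20,10,5,4,2,1}  Σf=20+10+5+4+2+1=42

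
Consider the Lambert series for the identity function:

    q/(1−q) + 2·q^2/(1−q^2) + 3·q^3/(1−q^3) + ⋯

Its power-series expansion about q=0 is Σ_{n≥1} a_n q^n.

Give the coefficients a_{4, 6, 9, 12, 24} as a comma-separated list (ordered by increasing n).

q^4  k|4↦f(k): 1:1 2:2 4:4  a_4=7
[q^6] f(1)=1,f(2)=2,f(3)=3,f(6)=6 ⇒ 12
[q^9] f(9)=9,f(3)=3,f(1)=1 ⇒ 13
[q^12] f(1)=1,f(2)=2,f(3)=3,f(4)=4,f(6)=6,f(12)=12 ⇒ 28
d|24:{24,12,8,6,4,3,2,1}  Σf=24+12+8+6+4+3+2+1=60

7, 12, 13, 28, 60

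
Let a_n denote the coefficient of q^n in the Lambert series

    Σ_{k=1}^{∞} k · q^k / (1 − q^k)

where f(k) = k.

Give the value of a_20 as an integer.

[q^20] f(1)=1,f(2)=2,f(4)=4,f(5)=5,f(10)=10,f(20)=20 ⇒ 42

a_20 = 42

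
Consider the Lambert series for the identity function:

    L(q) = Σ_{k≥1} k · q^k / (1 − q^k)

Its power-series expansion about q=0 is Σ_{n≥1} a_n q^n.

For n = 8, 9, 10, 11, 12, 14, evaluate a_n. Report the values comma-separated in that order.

15, 13, 18, 12, 28, 24

q^8  k|8↦f(k): 8:8 4:4 2:2 1:1  a_8=15
n=9: 9·1 3·3 1·9  f→[9+3+1]=13
d|10:{1,2,5,10}  Σf=1+2+5+10=18
d|11:{11,1}  Σf=11+1=12
n=12: 12·1 6·2 4·3 3·4 2·6 1·12  f→[12+6+4+3+2+1]=28
q^14  k|14↦f(k): 14:14 7:7 2:2 1:1  a_14=24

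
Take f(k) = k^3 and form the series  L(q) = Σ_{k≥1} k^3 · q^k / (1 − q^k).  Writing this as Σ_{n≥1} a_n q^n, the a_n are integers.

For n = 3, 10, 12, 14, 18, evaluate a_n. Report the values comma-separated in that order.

28, 1134, 2044, 3096, 6813

q^3  k|3↦f(k): 3:27 1:1  a_3=28
q^10  k|10↦f(k): 1:1 2:8 5:125 10:1000  a_10=1134
n=12: 12·1 6·2 4·3 3·4 2·6 1·12  f→[1728+216+64+27+8+1]=2044
[q^14] f(14)=2744,f(7)=343,f(2)=8,f(1)=1 ⇒ 3096
q^18  k|18↦f(k): 1:1 2:8 3:27 6:216 9:729 18:5832  a_18=6813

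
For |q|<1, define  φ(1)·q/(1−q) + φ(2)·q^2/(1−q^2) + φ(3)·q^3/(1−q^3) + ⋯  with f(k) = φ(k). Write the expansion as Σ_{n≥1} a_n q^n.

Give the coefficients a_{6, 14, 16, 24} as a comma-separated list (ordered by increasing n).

d|6:{6,3,2,1}  Σφ=2+2+1+1=6
d|14:{1,2,7,14}  Σφ=1+1+6+6=14
[q^16] φ(16)=8,φ(8)=4,φ(4)=2,φ(2)=1,φ(1)=1 ⇒ 16
n=24: 1·24 2·12 3·8 4·6 6·4 8·3 12·2 24·1  φ→[1+1+2+2+2+4+4+8]=24

6, 14, 16, 24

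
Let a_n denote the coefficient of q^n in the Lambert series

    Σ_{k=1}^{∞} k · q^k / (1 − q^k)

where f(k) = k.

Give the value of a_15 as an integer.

a_15 = 24

q^15  k|15↦f(k): 15:15 5:5 3:3 1:1  a_15=24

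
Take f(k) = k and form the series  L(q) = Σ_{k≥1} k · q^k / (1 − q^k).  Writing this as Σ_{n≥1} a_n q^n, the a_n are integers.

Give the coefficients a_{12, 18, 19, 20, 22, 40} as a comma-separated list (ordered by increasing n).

q^12  k|12↦f(k): 12:12 6:6 4:4 3:3 2:2 1:1  a_12=28
q^18  k|18↦f(k): 18:18 9:9 6:6 3:3 2:2 1:1  a_18=39
q^19  k|19↦f(k): 1:1 19:19  a_19=20
[q^20] f(20)=20,f(10)=10,f(5)=5,f(4)=4,f(2)=2,f(1)=1 ⇒ 42
[q^22] f(22)=22,f(11)=11,f(2)=2,f(1)=1 ⇒ 36
n=40: 40·1 20·2 10·4 8·5 5·8 4·10 2·20 1·40  f→[40+20+10+8+5+4+2+1]=90

28, 39, 20, 42, 36, 90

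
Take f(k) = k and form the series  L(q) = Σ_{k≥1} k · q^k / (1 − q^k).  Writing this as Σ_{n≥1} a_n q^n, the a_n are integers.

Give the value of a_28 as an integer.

n=28: 28·1 14·2 7·4 4·7 2·14 1·28  f→[28+14+7+4+2+1]=56

a_28 = 56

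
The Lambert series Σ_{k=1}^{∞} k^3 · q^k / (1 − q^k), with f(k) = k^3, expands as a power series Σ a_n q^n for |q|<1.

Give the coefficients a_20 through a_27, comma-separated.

d|20:{1,2,4,5,10,20}  Σf=1+8+64+125+1000+8000=9198
n=21: 1·21 3·7 7·3 21·1  f→[1+27+343+9261]=9632
[q^22] f(22)=10648,f(11)=1331,f(2)=8,f(1)=1 ⇒ 11988
[q^23] f(23)=12167,f(1)=1 ⇒ 12168
d|24:{24,12,8,6,4,3,2,1}  Σf=13824+1728+512+216+64+27+8+1=16380
d|25:{1,5,25}  Σf=1+125+15625=15751
[q^26] f(26)=17576,f(13)=2197,f(2)=8,f(1)=1 ⇒ 19782
d|27:{27,9,3,1}  Σf=19683+729+27+1=20440

9198, 9632, 11988, 12168, 16380, 15751, 19782, 20440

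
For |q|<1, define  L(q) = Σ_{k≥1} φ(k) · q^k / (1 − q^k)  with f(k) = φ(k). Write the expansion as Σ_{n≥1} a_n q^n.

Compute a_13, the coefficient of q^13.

q^13  k|13↦φ(k): 13:12 1:1  a_13=13

a_13 = 13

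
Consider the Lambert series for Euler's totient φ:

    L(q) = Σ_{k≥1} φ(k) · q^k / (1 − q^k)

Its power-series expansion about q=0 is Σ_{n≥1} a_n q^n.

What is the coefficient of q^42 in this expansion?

n=42: 42·1 21·2 14·3 7·6 6·7 3·14 2·21 1·42  φ→[12+12+6+6+2+2+1+1]=42

a_42 = 42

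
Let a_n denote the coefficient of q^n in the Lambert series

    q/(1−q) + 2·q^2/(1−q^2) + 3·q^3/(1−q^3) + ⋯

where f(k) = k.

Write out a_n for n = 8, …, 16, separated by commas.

n=8: 1·8 2·4 4·2 8·1  f→[1+2+4+8]=15
n=9: 1·9 3·3 9·1  f→[1+3+9]=13
d|10:{1,2,5,10}  Σf=1+2+5+10=18
q^11  k|11↦f(k): 1:1 11:11  a_11=12
[q^12] f(1)=1,f(2)=2,f(3)=3,f(4)=4,f(6)=6,f(12)=12 ⇒ 28
[q^13] f(13)=13,f(1)=1 ⇒ 14
q^14  k|14↦f(k): 1:1 2:2 7:7 14:14  a_14=24
d|15:{1,3,5,15}  Σf=1+3+5+15=24
d|16:{16,8,4,2,1}  Σf=16+8+4+2+1=31

15, 13, 18, 12, 28, 14, 24, 24, 31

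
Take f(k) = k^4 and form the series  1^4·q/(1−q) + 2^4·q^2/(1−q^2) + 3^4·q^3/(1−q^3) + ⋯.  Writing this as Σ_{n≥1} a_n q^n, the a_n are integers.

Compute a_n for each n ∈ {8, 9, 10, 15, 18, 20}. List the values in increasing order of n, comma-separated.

[q^8] f(8)=4096,f(4)=256,f(2)=16,f(1)=1 ⇒ 4369
n=9: 1·9 3·3 9·1  f→[1+81+6561]=6643
[q^10] f(10)=10000,f(5)=625,f(2)=16,f(1)=1 ⇒ 10642
n=15: 1·15 3·5 5·3 15·1  f→[1+81+625+50625]=51332
n=18: 18·1 9·2 6·3 3·6 2·9 1·18  f→[104976+6561+1296+81+16+1]=112931
n=20: 20·1 10·2 5·4 4·5 2·10 1·20  f→[160000+10000+625+256+16+1]=170898

4369, 6643, 10642, 51332, 112931, 170898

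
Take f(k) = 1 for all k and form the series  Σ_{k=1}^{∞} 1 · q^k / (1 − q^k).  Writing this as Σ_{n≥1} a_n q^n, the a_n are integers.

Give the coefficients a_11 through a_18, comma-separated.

q^11  k|11↦f(k): 1:1 11:1  a_11=2
q^12  k|12↦f(k): 12:1 6:1 4:1 3:1 2:1 1:1  a_12=6
d|13:{13,1}  Σf=1+1=2
[q^14] f(1)=1,f(2)=1,f(7)=1,f(14)=1 ⇒ 4
n=15: 1·15 3·5 5·3 15·1  f→[1+1+1+1]=4
d|16:{16,8,4,2,1}  Σf=1+1+1+1+1=5
d|17:{17,1}  Σf=1+1=2
q^18  k|18↦f(k): 1:1 2:1 3:1 6:1 9:1 18:1  a_18=6

2, 6, 2, 4, 4, 5, 2, 6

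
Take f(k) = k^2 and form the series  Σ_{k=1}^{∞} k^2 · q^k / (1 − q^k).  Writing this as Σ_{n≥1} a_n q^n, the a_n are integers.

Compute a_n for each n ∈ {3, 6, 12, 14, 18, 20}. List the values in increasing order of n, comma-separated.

10, 50, 210, 250, 455, 546

[q^3] f(3)=9,f(1)=1 ⇒ 10
n=6: 6·1 3·2 2·3 1·6  f→[36+9+4+1]=50
d|12:{12,6,4,3,2,1}  Σf=144+36+16+9+4+1=210
[q^14] f(14)=196,f(7)=49,f(2)=4,f(1)=1 ⇒ 250
n=18: 1·18 2·9 3·6 6·3 9·2 18·1  f→[1+4+9+36+81+324]=455
q^20  k|20↦f(k): 1:1 2:4 4:16 5:25 10:100 20:400  a_20=546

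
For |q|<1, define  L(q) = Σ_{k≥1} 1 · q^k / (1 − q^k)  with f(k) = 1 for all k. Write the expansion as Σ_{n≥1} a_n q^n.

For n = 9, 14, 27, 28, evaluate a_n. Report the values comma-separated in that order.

3, 4, 4, 6

q^9  k|9↦f(k): 1:1 3:1 9:1  a_9=3
[q^14] f(14)=1,f(7)=1,f(2)=1,f(1)=1 ⇒ 4
n=27: 1·27 3·9 9·3 27·1  f→[1+1+1+1]=4
d|28:{28,14,7,4,2,1}  Σf=1+1+1+1+1+1=6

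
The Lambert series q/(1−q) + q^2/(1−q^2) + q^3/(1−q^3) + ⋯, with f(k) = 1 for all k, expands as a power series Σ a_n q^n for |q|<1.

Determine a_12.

n=12: 12·1 6·2 4·3 3·4 2·6 1·12  f→[1+1+1+1+1+1]=6

a_12 = 6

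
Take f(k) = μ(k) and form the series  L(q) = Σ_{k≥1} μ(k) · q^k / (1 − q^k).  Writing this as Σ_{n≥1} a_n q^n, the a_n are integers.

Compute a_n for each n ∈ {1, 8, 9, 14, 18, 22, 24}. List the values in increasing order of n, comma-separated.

[q^1] μ(1)=1 ⇒ 1
n=8: 8·1 4·2 2·4 1·8  μ→[0+0+(-1)+1]=0
d|9:{9,3,1}  Σμ=0+(-1)+1=0
n=14: 1·14 2·7 7·2 14·1  μ→[1+(-1)+(-1)+1]=0
n=18: 18·1 9·2 6·3 3·6 2·9 1·18  μ→[0+0+1+(-1)+(-1)+1]=0
d|22:{1,2,11,22}  Σμ=1+(-1)+(-1)+1=0
n=24: 24·1 12·2 8·3 6·4 4·6 3·8 2·12 1·24  μ→[0+0+0+1+0+(-1)+(-1)+1]=0

1, 0, 0, 0, 0, 0, 0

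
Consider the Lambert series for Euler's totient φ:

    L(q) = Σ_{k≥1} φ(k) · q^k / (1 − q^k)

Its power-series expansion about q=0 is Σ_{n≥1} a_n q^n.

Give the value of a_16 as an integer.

q^16  k|16↦φ(k): 16:8 8:4 4:2 2:1 1:1  a_16=16

a_16 = 16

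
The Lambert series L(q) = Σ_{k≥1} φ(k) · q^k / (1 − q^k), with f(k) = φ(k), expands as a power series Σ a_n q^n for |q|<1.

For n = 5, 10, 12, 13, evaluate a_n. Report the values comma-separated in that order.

[q^5] φ(5)=4,φ(1)=1 ⇒ 5
d|10:{10,5,2,1}  Σφ=4+4+1+1=10
q^12  k|12↦φ(k): 12:4 6:2 4:2 3:2 2:1 1:1  a_12=12
[q^13] φ(13)=12,φ(1)=1 ⇒ 13

5, 10, 12, 13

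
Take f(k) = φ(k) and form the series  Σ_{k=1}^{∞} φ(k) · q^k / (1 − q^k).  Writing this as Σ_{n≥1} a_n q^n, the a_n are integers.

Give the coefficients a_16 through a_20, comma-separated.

[q^16] φ(16)=8,φ(8)=4,φ(4)=2,φ(2)=1,φ(1)=1 ⇒ 16
n=17: 1·17 17·1  φ→[1+16]=17
d|18:{18,9,6,3,2,1}  Σφ=6+6+2+2+1+1=18
n=19: 19·1 1·19  φ→[18+1]=19
d|20:{1,2,4,5,10,20}  Σφ=1+1+2+4+4+8=20

16, 17, 18, 19, 20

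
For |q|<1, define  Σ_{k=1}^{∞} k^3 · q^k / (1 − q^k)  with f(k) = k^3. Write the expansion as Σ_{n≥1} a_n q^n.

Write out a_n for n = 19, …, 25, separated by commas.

6860, 9198, 9632, 11988, 12168, 16380, 15751

[q^19] f(19)=6859,f(1)=1 ⇒ 6860
n=20: 1·20 2·10 4·5 5·4 10·2 20·1  f→[1+8+64+125+1000+8000]=9198
d|21:{1,3,7,21}  Σf=1+27+343+9261=9632
n=22: 1·22 2·11 11·2 22·1  f→[1+8+1331+10648]=11988
d|23:{23,1}  Σf=12167+1=12168
q^24  k|24↦f(k): 24:13824 12:1728 8:512 6:216 4:64 3:27 2:8 1:1  a_24=16380
n=25: 25·1 5·5 1·25  f→[15625+125+1]=15751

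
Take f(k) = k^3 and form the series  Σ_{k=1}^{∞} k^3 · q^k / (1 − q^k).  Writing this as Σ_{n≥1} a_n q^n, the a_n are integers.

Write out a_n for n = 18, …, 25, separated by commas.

6813, 6860, 9198, 9632, 11988, 12168, 16380, 15751

[q^18] f(1)=1,f(2)=8,f(3)=27,f(6)=216,f(9)=729,f(18)=5832 ⇒ 6813
n=19: 19·1 1·19  f→[6859+1]=6860
[q^20] f(1)=1,f(2)=8,f(4)=64,f(5)=125,f(10)=1000,f(20)=8000 ⇒ 9198
d|21:{21,7,3,1}  Σf=9261+343+27+1=9632
n=22: 1·22 2·11 11·2 22·1  f→[1+8+1331+10648]=11988
q^23  k|23↦f(k): 1:1 23:12167  a_23=12168
n=24: 1·24 2·12 3·8 4·6 6·4 8·3 12·2 24·1  f→[1+8+27+64+216+512+1728+13824]=16380
d|25:{1,5,25}  Σf=1+125+15625=15751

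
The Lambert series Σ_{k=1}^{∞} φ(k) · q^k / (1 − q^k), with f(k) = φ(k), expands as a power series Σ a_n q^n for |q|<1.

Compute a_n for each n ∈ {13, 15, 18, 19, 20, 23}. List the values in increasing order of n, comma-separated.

[q^13] φ(13)=12,φ(1)=1 ⇒ 13
q^15  k|15↦φ(k): 1:1 3:2 5:4 15:8  a_15=15
d|18:{1,2,3,6,9,18}  Σφ=1+1+2+2+6+6=18
n=19: 1·19 19·1  φ→[1+18]=19
q^20  k|20↦φ(k): 20:8 10:4 5:4 4:2 2:1 1:1  a_20=20
q^23  k|23↦φ(k): 23:22 1:1  a_23=23

13, 15, 18, 19, 20, 23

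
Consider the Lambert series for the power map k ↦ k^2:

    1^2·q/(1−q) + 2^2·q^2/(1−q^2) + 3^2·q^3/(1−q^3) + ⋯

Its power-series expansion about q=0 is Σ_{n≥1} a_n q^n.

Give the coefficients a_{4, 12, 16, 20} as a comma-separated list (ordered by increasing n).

21, 210, 341, 546

d|4:{1,2,4}  Σf=1+4+16=21
n=12: 1·12 2·6 3·4 4·3 6·2 12·1  f→[1+4+9+16+36+144]=210
[q^16] f(1)=1,f(2)=4,f(4)=16,f(8)=64,f(16)=256 ⇒ 341
n=20: 20·1 10·2 5·4 4·5 2·10 1·20  f→[400+100+25+16+4+1]=546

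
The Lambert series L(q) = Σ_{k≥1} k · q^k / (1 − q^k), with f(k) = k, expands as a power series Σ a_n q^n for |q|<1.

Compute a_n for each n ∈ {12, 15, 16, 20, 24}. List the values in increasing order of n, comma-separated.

28, 24, 31, 42, 60

d|12:{1,2,3,4,6,12}  Σf=1+2+3+4+6+12=28
d|15:{15,5,3,1}  Σf=15+5+3+1=24
n=16: 1·16 2·8 4·4 8·2 16·1  f→[1+2+4+8+16]=31
n=20: 20·1 10·2 5·4 4·5 2·10 1·20  f→[20+10+5+4+2+1]=42
d|24:{24,12,8,6,4,3,2,1}  Σf=24+12+8+6+4+3+2+1=60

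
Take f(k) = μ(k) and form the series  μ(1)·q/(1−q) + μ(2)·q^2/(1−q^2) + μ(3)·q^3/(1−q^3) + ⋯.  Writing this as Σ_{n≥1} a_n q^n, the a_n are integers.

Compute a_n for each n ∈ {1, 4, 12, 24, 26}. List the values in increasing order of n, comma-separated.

[q^1] μ(1)=1 ⇒ 1
[q^4] μ(1)=1,μ(2)=-1,μ(4)=0 ⇒ 0
[q^12] μ(1)=1,μ(2)=-1,μ(3)=-1,μ(4)=0,μ(6)=1,μ(12)=0 ⇒ 0
q^24  k|24↦μ(k): 24:0 12:0 8:0 6:1 4:0 3:-1 2:-1 1:1  a_24=0
q^26  k|26↦μ(k): 1:1 2:-1 13:-1 26:1  a_26=0

1, 0, 0, 0, 0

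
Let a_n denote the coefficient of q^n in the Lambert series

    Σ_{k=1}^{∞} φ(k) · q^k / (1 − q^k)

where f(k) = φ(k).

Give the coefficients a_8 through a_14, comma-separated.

q^8  k|8↦φ(k): 8:4 4:2 2:1 1:1  a_8=8
q^9  k|9↦φ(k): 1:1 3:2 9:6  a_9=9
d|10:{10,5,2,1}  Σφ=4+4+1+1=10
q^11  k|11↦φ(k): 1:1 11:10  a_11=11
q^12  k|12↦φ(k): 1:1 2:1 3:2 4:2 6:2 12:4  a_12=12
q^13  k|13↦φ(k): 13:12 1:1  a_13=13
d|14:{1,2,7,14}  Σφ=1+1+6+6=14

8, 9, 10, 11, 12, 13, 14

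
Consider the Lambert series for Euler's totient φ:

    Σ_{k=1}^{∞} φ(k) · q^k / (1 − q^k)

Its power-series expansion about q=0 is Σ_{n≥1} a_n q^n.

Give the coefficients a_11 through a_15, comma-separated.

q^11  k|11↦φ(k): 1:1 11:10  a_11=11
d|12:{1,2,3,4,6,12}  Σφ=1+1+2+2+2+4=12
[q^13] φ(13)=12,φ(1)=1 ⇒ 13
q^14  k|14↦φ(k): 1:1 2:1 7:6 14:6  a_14=14
n=15: 1·15 3·5 5·3 15·1  φ→[1+2+4+8]=15

11, 12, 13, 14, 15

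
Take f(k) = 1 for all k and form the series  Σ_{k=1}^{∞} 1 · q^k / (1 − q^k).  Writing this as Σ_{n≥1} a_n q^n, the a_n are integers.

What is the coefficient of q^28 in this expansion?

n=28: 28·1 14·2 7·4 4·7 2·14 1·28  f→[1+1+1+1+1+1]=6

a_28 = 6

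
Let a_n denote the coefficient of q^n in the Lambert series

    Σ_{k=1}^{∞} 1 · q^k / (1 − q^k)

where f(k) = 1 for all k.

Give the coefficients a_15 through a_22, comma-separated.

d|15:{1,3,5,15}  Σf=1+1+1+1=4
q^16  k|16↦f(k): 1:1 2:1 4:1 8:1 16:1  a_16=5
q^17  k|17↦f(k): 1:1 17:1  a_17=2
n=18: 1·18 2·9 3·6 6·3 9·2 18·1  f→[1+1+1+1+1+1]=6
q^19  k|19↦f(k): 19:1 1:1  a_19=2
[q^20] f(20)=1,f(10)=1,f(5)=1,f(4)=1,f(2)=1,f(1)=1 ⇒ 6
[q^21] f(21)=1,f(7)=1,f(3)=1,f(1)=1 ⇒ 4
n=22: 1·22 2·11 11·2 22·1  f→[1+1+1+1]=4

4, 5, 2, 6, 2, 6, 4, 4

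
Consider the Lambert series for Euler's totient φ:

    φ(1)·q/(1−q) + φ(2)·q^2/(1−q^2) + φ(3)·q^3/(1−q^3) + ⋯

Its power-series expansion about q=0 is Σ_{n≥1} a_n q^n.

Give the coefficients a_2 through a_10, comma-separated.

n=2: 2·1 1·2  φ→[1+1]=2
n=3: 3·1 1·3  φ→[2+1]=3
[q^4] φ(4)=2,φ(2)=1,φ(1)=1 ⇒ 4
n=5: 1·5 5·1  φ→[1+4]=5
q^6  k|6↦φ(k): 6:2 3:2 2:1 1:1  a_6=6
q^7  k|7↦φ(k): 7:6 1:1  a_7=7
q^8  k|8↦φ(k): 8:4 4:2 2:1 1:1  a_8=8
q^9  k|9↦φ(k): 1:1 3:2 9:6  a_9=9
d|10:{1,2,5,10}  Σφ=1+1+4+4=10

2, 3, 4, 5, 6, 7, 8, 9, 10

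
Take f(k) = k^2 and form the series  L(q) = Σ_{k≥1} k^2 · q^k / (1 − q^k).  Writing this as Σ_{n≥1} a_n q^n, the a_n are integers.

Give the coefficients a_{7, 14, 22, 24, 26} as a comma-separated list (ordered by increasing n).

50, 250, 610, 850, 850

q^7  k|7↦f(k): 7:49 1:1  a_7=50
[q^14] f(14)=196,f(7)=49,f(2)=4,f(1)=1 ⇒ 250
d|22:{22,11,2,1}  Σf=484+121+4+1=610
d|24:{24,12,8,6,4,3,2,1}  Σf=576+144+64+36+16+9+4+1=850
d|26:{1,2,13,26}  Σf=1+4+169+676=850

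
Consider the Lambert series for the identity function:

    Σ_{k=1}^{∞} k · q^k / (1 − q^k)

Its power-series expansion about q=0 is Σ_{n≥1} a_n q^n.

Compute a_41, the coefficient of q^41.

a_41 = 42

n=41: 41·1 1·41  f→[41+1]=42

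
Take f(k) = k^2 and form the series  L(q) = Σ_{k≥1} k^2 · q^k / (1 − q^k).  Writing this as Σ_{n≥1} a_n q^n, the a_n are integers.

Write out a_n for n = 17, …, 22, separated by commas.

290, 455, 362, 546, 500, 610

q^17  k|17↦f(k): 1:1 17:289  a_17=290
d|18:{18,9,6,3,2,1}  Σf=324+81+36+9+4+1=455
[q^19] f(1)=1,f(19)=361 ⇒ 362
n=20: 20·1 10·2 5·4 4·5 2·10 1·20  f→[400+100+25+16+4+1]=546
[q^21] f(21)=441,f(7)=49,f(3)=9,f(1)=1 ⇒ 500
d|22:{1,2,11,22}  Σf=1+4+121+484=610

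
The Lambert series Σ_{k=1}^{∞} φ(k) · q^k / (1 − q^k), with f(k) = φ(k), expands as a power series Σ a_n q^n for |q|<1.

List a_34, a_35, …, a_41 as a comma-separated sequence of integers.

[q^34] φ(34)=16,φ(17)=16,φ(2)=1,φ(1)=1 ⇒ 34
n=35: 1·35 5·7 7·5 35·1  φ→[1+4+6+24]=35
[q^36] φ(1)=1,φ(2)=1,φ(3)=2,φ(4)=2,φ(6)=2,φ(9)=6,φ(12)=4,φ(18)=6,φ(36)=12 ⇒ 36
d|37:{1,37}  Σφ=1+36=37
q^38  k|38↦φ(k): 38:18 19:18 2:1 1:1  a_38=38
n=39: 39·1 13·3 3·13 1·39  φ→[24+12+2+1]=39
d|40:{40,20,10,8,5,4,2,1}  Σφ=16+8+4+4+4+2+1+1=40
[q^41] φ(41)=40,φ(1)=1 ⇒ 41

34, 35, 36, 37, 38, 39, 40, 41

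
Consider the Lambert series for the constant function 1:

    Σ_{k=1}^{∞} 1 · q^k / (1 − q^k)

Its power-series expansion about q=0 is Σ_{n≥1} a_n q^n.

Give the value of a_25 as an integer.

q^25  k|25↦f(k): 1:1 5:1 25:1  a_25=3

a_25 = 3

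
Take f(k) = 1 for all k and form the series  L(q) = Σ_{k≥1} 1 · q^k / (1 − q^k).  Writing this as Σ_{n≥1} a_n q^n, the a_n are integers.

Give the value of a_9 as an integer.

n=9: 9·1 3·3 1·9  f→[1+1+1]=3

a_9 = 3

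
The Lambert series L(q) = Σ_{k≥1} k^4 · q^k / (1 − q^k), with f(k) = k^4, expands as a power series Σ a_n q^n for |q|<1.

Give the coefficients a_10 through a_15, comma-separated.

10642, 14642, 22386, 28562, 40834, 51332

n=10: 10·1 5·2 2·5 1·10  f→[10000+625+16+1]=10642
n=11: 11·1 1·11  f→[14641+1]=14642
q^12  k|12↦f(k): 12:20736 6:1296 4:256 3:81 2:16 1:1  a_12=22386
d|13:{1,13}  Σf=1+28561=28562
d|14:{14,7,2,1}  Σf=38416+2401+16+1=40834
d|15:{1,3,5,15}  Σf=1+81+625+50625=51332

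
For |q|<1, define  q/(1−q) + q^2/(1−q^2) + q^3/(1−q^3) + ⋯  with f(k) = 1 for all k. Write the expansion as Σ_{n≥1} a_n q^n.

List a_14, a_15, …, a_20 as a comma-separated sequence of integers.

[q^14] f(14)=1,f(7)=1,f(2)=1,f(1)=1 ⇒ 4
d|15:{1,3,5,15}  Σf=1+1+1+1=4
n=16: 16·1 8·2 4·4 2·8 1·16  f→[1+1+1+1+1]=5
d|17:{1,17}  Σf=1+1=2
d|18:{1,2,3,6,9,18}  Σf=1+1+1+1+1+1=6
d|19:{1,19}  Σf=1+1=2
d|20:{20,10,5,4,2,1}  Σf=1+1+1+1+1+1=6

4, 4, 5, 2, 6, 2, 6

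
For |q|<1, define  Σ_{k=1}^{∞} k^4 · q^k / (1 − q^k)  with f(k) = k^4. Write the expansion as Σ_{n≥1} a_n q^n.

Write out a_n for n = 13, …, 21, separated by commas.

[q^13] f(13)=28561,f(1)=1 ⇒ 28562
[q^14] f(1)=1,f(2)=16,f(7)=2401,f(14)=38416 ⇒ 40834
q^15  k|15↦f(k): 15:50625 5:625 3:81 1:1  a_15=51332
d|16:{16,8,4,2,1}  Σf=65536+4096+256+16+1=69905
d|17:{1,17}  Σf=1+83521=83522
d|18:{1,2,3,6,9,18}  Σf=1+16+81+1296+6561+104976=112931
q^19  k|19↦f(k): 19:130321 1:1  a_19=130322
n=20: 1·20 2·10 4·5 5·4 10·2 20·1  f→[1+16+256+625+10000+160000]=170898
q^21  k|21↦f(k): 1:1 3:81 7:2401 21:194481  a_21=196964

28562, 40834, 51332, 69905, 83522, 112931, 130322, 170898, 196964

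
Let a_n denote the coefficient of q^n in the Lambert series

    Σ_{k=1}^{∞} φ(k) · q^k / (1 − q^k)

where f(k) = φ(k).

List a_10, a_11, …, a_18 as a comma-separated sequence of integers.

q^10  k|10↦φ(k): 10:4 5:4 2:1 1:1  a_10=10
n=11: 11·1 1·11  φ→[10+1]=11
n=12: 12·1 6·2 4·3 3·4 2·6 1·12  φ→[4+2+2+2+1+1]=12
n=13: 13·1 1·13  φ→[12+1]=13
q^14  k|14↦φ(k): 14:6 7:6 2:1 1:1  a_14=14
n=15: 15·1 5·3 3·5 1·15  φ→[8+4+2+1]=15
[q^16] φ(16)=8,φ(8)=4,φ(4)=2,φ(2)=1,φ(1)=1 ⇒ 16
d|17:{1,17}  Σφ=1+16=17
[q^18] φ(1)=1,φ(2)=1,φ(3)=2,φ(6)=2,φ(9)=6,φ(18)=6 ⇒ 18

10, 11, 12, 13, 14, 15, 16, 17, 18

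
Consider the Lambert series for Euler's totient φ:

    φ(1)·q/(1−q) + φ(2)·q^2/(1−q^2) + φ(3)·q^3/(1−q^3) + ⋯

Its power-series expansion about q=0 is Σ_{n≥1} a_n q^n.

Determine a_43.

d|43:{1,43}  Σφ=1+42=43

a_43 = 43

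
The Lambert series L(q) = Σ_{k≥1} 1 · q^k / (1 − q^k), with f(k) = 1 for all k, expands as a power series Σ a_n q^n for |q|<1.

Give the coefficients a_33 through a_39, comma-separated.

d|33:{33,11,3,1}  Σf=1+1+1+1=4
q^34  k|34↦f(k): 34:1 17:1 2:1 1:1  a_34=4
n=35: 35·1 7·5 5·7 1·35  f→[1+1+1+1]=4
[q^36] f(36)=1,f(18)=1,f(12)=1,f(9)=1,f(6)=1,f(4)=1,f(3)=1,f(2)=1,f(1)=1 ⇒ 9
n=37: 37·1 1·37  f→[1+1]=2
d|38:{1,2,19,38}  Σf=1+1+1+1=4
q^39  k|39↦f(k): 1:1 3:1 13:1 39:1  a_39=4

4, 4, 4, 9, 2, 4, 4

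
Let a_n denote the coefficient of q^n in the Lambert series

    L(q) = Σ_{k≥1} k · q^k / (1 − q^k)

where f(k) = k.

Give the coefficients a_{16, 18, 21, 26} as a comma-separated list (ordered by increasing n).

31, 39, 32, 42

[q^16] f(16)=16,f(8)=8,f(4)=4,f(2)=2,f(1)=1 ⇒ 31
d|18:{1,2,3,6,9,18}  Σf=1+2+3+6+9+18=39
[q^21] f(21)=21,f(7)=7,f(3)=3,f(1)=1 ⇒ 32
n=26: 1·26 2·13 13·2 26·1  f→[1+2+13+26]=42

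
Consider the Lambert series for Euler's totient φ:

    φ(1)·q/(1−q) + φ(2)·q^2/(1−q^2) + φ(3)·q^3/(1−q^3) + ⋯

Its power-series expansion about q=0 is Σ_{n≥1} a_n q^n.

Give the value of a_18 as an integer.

d|18:{1,2,3,6,9,18}  Σφ=1+1+2+2+6+6=18

a_18 = 18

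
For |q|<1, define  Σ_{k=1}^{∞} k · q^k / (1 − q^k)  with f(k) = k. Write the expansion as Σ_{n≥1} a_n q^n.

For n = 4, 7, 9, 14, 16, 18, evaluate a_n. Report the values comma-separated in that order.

n=4: 1·4 2·2 4·1  f→[1+2+4]=7
q^7  k|7↦f(k): 1:1 7:7  a_7=8
q^9  k|9↦f(k): 1:1 3:3 9:9  a_9=13
d|14:{1,2,7,14}  Σf=1+2+7+14=24
d|16:{1,2,4,8,16}  Σf=1+2+4+8+16=31
q^18  k|18↦f(k): 18:18 9:9 6:6 3:3 2:2 1:1  a_18=39

7, 8, 13, 24, 31, 39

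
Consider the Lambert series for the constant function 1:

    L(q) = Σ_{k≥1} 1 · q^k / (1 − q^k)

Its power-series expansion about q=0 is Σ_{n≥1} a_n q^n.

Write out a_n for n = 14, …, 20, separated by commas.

n=14: 1·14 2·7 7·2 14·1  f→[1+1+1+1]=4
[q^15] f(15)=1,f(5)=1,f(3)=1,f(1)=1 ⇒ 4
[q^16] f(16)=1,f(8)=1,f(4)=1,f(2)=1,f(1)=1 ⇒ 5
q^17  k|17↦f(k): 1:1 17:1  a_17=2
q^18  k|18↦f(k): 18:1 9:1 6:1 3:1 2:1 1:1  a_18=6
d|19:{19,1}  Σf=1+1=2
[q^20] f(20)=1,f(10)=1,f(5)=1,f(4)=1,f(2)=1,f(1)=1 ⇒ 6

4, 4, 5, 2, 6, 2, 6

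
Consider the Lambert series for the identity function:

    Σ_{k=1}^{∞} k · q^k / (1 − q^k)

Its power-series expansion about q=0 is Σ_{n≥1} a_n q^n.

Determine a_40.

q^40  k|40↦f(k): 40:40 20:20 10:10 8:8 5:5 4:4 2:2 1:1  a_40=90

a_40 = 90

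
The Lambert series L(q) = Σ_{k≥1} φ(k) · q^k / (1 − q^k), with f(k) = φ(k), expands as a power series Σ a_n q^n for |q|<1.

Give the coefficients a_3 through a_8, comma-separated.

q^3  k|3↦φ(k): 1:1 3:2  a_3=3
[q^4] φ(1)=1,φ(2)=1,φ(4)=2 ⇒ 4
d|5:{1,5}  Σφ=1+4=5
[q^6] φ(1)=1,φ(2)=1,φ(3)=2,φ(6)=2 ⇒ 6
d|7:{1,7}  Σφ=1+6=7
q^8  k|8↦φ(k): 8:4 4:2 2:1 1:1  a_8=8

3, 4, 5, 6, 7, 8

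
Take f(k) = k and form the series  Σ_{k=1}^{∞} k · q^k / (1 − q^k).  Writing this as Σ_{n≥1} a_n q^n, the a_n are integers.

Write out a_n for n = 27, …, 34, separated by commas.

n=27: 1·27 3·9 9·3 27·1  f→[1+3+9+27]=40
[q^28] f(28)=28,f(14)=14,f(7)=7,f(4)=4,f(2)=2,f(1)=1 ⇒ 56
q^29  k|29↦f(k): 29:29 1:1  a_29=30
[q^30] f(30)=30,f(15)=15,f(10)=10,f(6)=6,f(5)=5,f(3)=3,f(2)=2,f(1)=1 ⇒ 72
n=31: 31·1 1·31  f→[31+1]=32
q^32  k|32↦f(k): 1:1 2:2 4:4 8:8 16:16 32:32  a_32=63
q^33  k|33↦f(k): 1:1 3:3 11:11 33:33  a_33=48
q^34  k|34↦f(k): 34:34 17:17 2:2 1:1  a_34=54

40, 56, 30, 72, 32, 63, 48, 54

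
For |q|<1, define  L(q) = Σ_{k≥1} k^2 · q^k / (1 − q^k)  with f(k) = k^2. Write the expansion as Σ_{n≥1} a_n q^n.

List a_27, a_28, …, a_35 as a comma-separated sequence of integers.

d|27:{27,9,3,1}  Σf=729+81+9+1=820
d|28:{28,14,7,4,2,1}  Σf=784+196+49+16+4+1=1050
q^29  k|29↦f(k): 29:841 1:1  a_29=842
[q^30] f(1)=1,f(2)=4,f(3)=9,f(5)=25,f(6)=36,f(10)=100,f(15)=225,f(30)=900 ⇒ 1300
[q^31] f(31)=961,f(1)=1 ⇒ 962
d|32:{32,16,8,4,2,1}  Σf=1024+256+64+16+4+1=1365
[q^33] f(1)=1,f(3)=9,f(11)=121,f(33)=1089 ⇒ 1220
n=34: 1·34 2·17 17·2 34·1  f→[1+4+289+1156]=1450
q^35  k|35↦f(k): 1:1 5:25 7:49 35:1225  a_35=1300

820, 1050, 842, 1300, 962, 1365, 1220, 1450, 1300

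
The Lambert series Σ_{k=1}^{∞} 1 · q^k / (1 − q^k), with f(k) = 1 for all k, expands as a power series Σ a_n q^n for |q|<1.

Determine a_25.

a_25 = 3

[q^25] f(1)=1,f(5)=1,f(25)=1 ⇒ 3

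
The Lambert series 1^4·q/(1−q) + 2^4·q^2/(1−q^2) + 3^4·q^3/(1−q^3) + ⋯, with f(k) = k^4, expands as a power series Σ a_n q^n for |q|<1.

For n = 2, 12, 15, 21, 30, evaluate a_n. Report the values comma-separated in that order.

17, 22386, 51332, 196964, 872644

[q^2] f(1)=1,f(2)=16 ⇒ 17
d|12:{12,6,4,3,2,1}  Σf=20736+1296+256+81+16+1=22386
n=15: 15·1 5·3 3·5 1·15  f→[50625+625+81+1]=51332
q^21  k|21↦f(k): 1:1 3:81 7:2401 21:194481  a_21=196964
d|30:{1,2,3,5,6,10,15,30}  Σf=1+16+81+625+1296+10000+50625+810000=872644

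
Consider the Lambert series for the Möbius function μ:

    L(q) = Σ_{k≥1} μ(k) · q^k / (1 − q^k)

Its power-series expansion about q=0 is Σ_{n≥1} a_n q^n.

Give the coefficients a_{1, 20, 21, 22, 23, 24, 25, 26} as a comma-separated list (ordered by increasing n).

1, 0, 0, 0, 0, 0, 0, 0

n=1: 1·1  μ→[1]=1
d|20:{20,10,5,4,2,1}  Σμ=0+1+(-1)+0+(-1)+1=0
[q^21] μ(1)=1,μ(3)=-1,μ(7)=-1,μ(21)=1 ⇒ 0
[q^22] μ(1)=1,μ(2)=-1,μ(11)=-1,μ(22)=1 ⇒ 0
n=23: 23·1 1·23  μ→[(-1)+1]=0
q^24  k|24↦μ(k): 1:1 2:-1 3:-1 4:0 6:1 8:0 12:0 24:0  a_24=0
[q^25] μ(25)=0,μ(5)=-1,μ(1)=1 ⇒ 0
d|26:{1,2,13,26}  Σμ=1+(-1)+(-1)+1=0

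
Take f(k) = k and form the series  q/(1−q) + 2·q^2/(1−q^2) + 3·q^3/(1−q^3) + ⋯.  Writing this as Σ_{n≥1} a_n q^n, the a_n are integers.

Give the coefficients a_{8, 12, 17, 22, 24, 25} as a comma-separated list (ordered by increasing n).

15, 28, 18, 36, 60, 31

n=8: 8·1 4·2 2·4 1·8  f→[8+4+2+1]=15
q^12  k|12↦f(k): 1:1 2:2 3:3 4:4 6:6 12:12  a_12=28
n=17: 1·17 17·1  f→[1+17]=18
[q^22] f(1)=1,f(2)=2,f(11)=11,f(22)=22 ⇒ 36
[q^24] f(1)=1,f(2)=2,f(3)=3,f(4)=4,f(6)=6,f(8)=8,f(12)=12,f(24)=24 ⇒ 60
q^25  k|25↦f(k): 25:25 5:5 1:1  a_25=31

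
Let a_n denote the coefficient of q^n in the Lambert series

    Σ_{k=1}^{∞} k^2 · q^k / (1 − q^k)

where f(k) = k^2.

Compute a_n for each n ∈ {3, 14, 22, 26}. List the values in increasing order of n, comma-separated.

d|3:{1,3}  Σf=1+9=10
[q^14] f(14)=196,f(7)=49,f(2)=4,f(1)=1 ⇒ 250
d|22:{1,2,11,22}  Σf=1+4+121+484=610
n=26: 1·26 2·13 13·2 26·1  f→[1+4+169+676]=850

10, 250, 610, 850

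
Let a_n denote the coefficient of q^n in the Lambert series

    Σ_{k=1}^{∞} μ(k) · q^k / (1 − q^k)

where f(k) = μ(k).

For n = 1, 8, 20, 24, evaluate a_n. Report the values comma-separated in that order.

1, 0, 0, 0

d|1:{1}  Σμ=1=1
n=8: 8·1 4·2 2·4 1·8  μ→[0+0+(-1)+1]=0
[q^20] μ(1)=1,μ(2)=-1,μ(4)=0,μ(5)=-1,μ(10)=1,μ(20)=0 ⇒ 0
n=24: 1·24 2·12 3·8 4·6 6·4 8·3 12·2 24·1  μ→[1+(-1)+(-1)+0+1+0+0+0]=0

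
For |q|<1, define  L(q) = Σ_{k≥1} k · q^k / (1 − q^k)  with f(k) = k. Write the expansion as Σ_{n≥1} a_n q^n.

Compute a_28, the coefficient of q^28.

a_28 = 56

n=28: 1·28 2·14 4·7 7·4 14·2 28·1  f→[1+2+4+7+14+28]=56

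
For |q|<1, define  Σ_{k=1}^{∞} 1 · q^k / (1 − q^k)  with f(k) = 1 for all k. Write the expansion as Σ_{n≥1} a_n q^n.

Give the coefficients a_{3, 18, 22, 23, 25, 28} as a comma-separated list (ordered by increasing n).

2, 6, 4, 2, 3, 6

d|3:{1,3}  Σf=1+1=2
[q^18] f(1)=1,f(2)=1,f(3)=1,f(6)=1,f(9)=1,f(18)=1 ⇒ 6
[q^22] f(22)=1,f(11)=1,f(2)=1,f(1)=1 ⇒ 4
q^23  k|23↦f(k): 23:1 1:1  a_23=2
n=25: 25·1 5·5 1·25  f→[1+1+1]=3
d|28:{28,14,7,4,2,1}  Σf=1+1+1+1+1+1=6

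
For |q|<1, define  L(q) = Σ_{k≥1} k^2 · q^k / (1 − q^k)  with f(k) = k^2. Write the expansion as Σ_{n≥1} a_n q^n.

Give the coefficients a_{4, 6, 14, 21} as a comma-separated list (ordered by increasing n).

n=4: 1·4 2·2 4·1  f→[1+4+16]=21
q^6  k|6↦f(k): 1:1 2:4 3:9 6:36  a_6=50
d|14:{1,2,7,14}  Σf=1+4+49+196=250
d|21:{1,3,7,21}  Σf=1+9+49+441=500

21, 50, 250, 500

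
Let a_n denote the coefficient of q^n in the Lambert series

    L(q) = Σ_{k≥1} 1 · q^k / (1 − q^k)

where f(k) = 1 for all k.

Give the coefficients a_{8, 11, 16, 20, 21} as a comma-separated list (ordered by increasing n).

4, 2, 5, 6, 4

[q^8] f(8)=1,f(4)=1,f(2)=1,f(1)=1 ⇒ 4
d|11:{11,1}  Σf=1+1=2
q^16  k|16↦f(k): 1:1 2:1 4:1 8:1 16:1  a_16=5
[q^20] f(20)=1,f(10)=1,f(5)=1,f(4)=1,f(2)=1,f(1)=1 ⇒ 6
n=21: 1·21 3·7 7·3 21·1  f→[1+1+1+1]=4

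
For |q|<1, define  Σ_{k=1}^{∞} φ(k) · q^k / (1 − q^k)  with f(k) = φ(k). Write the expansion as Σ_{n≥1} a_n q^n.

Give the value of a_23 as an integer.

d|23:{1,23}  Σφ=1+22=23

a_23 = 23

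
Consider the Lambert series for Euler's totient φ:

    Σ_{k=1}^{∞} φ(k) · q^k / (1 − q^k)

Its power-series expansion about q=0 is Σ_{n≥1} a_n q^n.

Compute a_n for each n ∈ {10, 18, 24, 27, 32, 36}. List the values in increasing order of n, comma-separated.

d|10:{10,5,2,1}  Σφ=4+4+1+1=10
d|18:{1,2,3,6,9,18}  Σφ=1+1+2+2+6+6=18
d|24:{24,12,8,6,4,3,2,1}  Σφ=8+4+4+2+2+2+1+1=24
n=27: 27·1 9·3 3·9 1·27  φ→[18+6+2+1]=27
q^32  k|32↦φ(k): 1:1 2:1 4:2 8:4 16:8 32:16  a_32=32
d|36:{36,18,12,9,6,4,3,2,1}  Σφ=12+6+4+6+2+2+2+1+1=36

10, 18, 24, 27, 32, 36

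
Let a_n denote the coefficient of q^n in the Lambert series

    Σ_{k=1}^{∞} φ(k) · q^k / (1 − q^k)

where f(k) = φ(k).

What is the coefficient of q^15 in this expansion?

q^15  k|15↦φ(k): 1:1 3:2 5:4 15:8  a_15=15

a_15 = 15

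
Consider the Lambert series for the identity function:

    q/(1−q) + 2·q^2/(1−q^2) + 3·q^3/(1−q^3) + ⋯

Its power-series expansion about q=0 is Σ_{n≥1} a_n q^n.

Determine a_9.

a_9 = 13

[q^9] f(1)=1,f(3)=3,f(9)=9 ⇒ 13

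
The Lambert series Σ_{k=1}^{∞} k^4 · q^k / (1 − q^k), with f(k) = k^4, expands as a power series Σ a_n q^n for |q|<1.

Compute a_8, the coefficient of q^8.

d|8:{1,2,4,8}  Σf=1+16+256+4096=4369

a_8 = 4369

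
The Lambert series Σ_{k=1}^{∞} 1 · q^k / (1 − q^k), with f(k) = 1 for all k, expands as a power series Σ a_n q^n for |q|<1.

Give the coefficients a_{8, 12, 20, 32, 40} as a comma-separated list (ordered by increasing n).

4, 6, 6, 6, 8

n=8: 1·8 2·4 4·2 8·1  f→[1+1+1+1]=4
q^12  k|12↦f(k): 1:1 2:1 3:1 4:1 6:1 12:1  a_12=6
[q^20] f(1)=1,f(2)=1,f(4)=1,f(5)=1,f(10)=1,f(20)=1 ⇒ 6
n=32: 1·32 2·16 4·8 8·4 16·2 32·1  f→[1+1+1+1+1+1]=6
q^40  k|40↦f(k): 1:1 2:1 4:1 5:1 8:1 10:1 20:1 40:1  a_40=8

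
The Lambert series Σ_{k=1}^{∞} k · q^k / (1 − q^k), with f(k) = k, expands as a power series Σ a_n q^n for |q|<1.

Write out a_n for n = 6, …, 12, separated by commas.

n=6: 1·6 2·3 3·2 6·1  f→[1+2+3+6]=12
[q^7] f(1)=1,f(7)=7 ⇒ 8
d|8:{1,2,4,8}  Σf=1+2+4+8=15
d|9:{9,3,1}  Σf=9+3+1=13
q^10  k|10↦f(k): 10:10 5:5 2:2 1:1  a_10=18
d|11:{1,11}  Σf=1+11=12
q^12  k|12↦f(k): 1:1 2:2 3:3 4:4 6:6 12:12  a_12=28

12, 8, 15, 13, 18, 12, 28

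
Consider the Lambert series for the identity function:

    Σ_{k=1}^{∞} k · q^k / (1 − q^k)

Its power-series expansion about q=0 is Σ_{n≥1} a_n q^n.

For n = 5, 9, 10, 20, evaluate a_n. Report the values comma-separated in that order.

q^5  k|5↦f(k): 5:5 1:1  a_5=6
n=9: 9·1 3·3 1·9  f→[9+3+1]=13
n=10: 1·10 2·5 5·2 10·1  f→[1+2+5+10]=18
q^20  k|20↦f(k): 20:20 10:10 5:5 4:4 2:2 1:1  a_20=42

6, 13, 18, 42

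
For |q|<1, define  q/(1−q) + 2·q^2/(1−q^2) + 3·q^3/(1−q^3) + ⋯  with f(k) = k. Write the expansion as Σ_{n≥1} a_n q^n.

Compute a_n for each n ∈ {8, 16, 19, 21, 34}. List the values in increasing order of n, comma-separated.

n=8: 8·1 4·2 2·4 1·8  f→[8+4+2+1]=15
[q^16] f(16)=16,f(8)=8,f(4)=4,f(2)=2,f(1)=1 ⇒ 31
q^19  k|19↦f(k): 19:19 1:1  a_19=20
d|21:{1,3,7,21}  Σf=1+3+7+21=32
d|34:{1,2,17,34}  Σf=1+2+17+34=54

15, 31, 20, 32, 54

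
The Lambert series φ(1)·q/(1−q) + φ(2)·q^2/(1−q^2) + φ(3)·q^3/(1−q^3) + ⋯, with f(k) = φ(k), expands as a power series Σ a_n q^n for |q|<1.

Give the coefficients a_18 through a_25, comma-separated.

[q^18] φ(18)=6,φ(9)=6,φ(6)=2,φ(3)=2,φ(2)=1,φ(1)=1 ⇒ 18
q^19  k|19↦φ(k): 19:18 1:1  a_19=19
q^20  k|20↦φ(k): 20:8 10:4 5:4 4:2 2:1 1:1  a_20=20
d|21:{21,7,3,1}  Σφ=12+6+2+1=21
d|22:{1,2,11,22}  Σφ=1+1+10+10=22
n=23: 23·1 1·23  φ→[22+1]=23
n=24: 24·1 12·2 8·3 6·4 4·6 3·8 2·12 1·24  φ→[8+4+4+2+2+2+1+1]=24
q^25  k|25↦φ(k): 25:20 5:4 1:1  a_25=25

18, 19, 20, 21, 22, 23, 24, 25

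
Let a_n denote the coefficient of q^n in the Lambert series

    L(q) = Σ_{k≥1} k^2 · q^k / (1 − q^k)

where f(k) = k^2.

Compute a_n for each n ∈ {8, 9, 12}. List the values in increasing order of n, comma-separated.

85, 91, 210

d|8:{8,4,2,1}  Σf=64+16+4+1=85
n=9: 9·1 3·3 1·9  f→[81+9+1]=91
[q^12] f(1)=1,f(2)=4,f(3)=9,f(4)=16,f(6)=36,f(12)=144 ⇒ 210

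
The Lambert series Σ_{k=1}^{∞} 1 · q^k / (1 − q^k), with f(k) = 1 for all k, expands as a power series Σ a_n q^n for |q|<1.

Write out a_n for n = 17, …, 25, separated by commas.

q^17  k|17↦f(k): 17:1 1:1  a_17=2
[q^18] f(18)=1,f(9)=1,f(6)=1,f(3)=1,f(2)=1,f(1)=1 ⇒ 6
[q^19] f(19)=1,f(1)=1 ⇒ 2
d|20:{20,10,5,4,2,1}  Σf=1+1+1+1+1+1=6
d|21:{21,7,3,1}  Σf=1+1+1+1=4
d|22:{1,2,11,22}  Σf=1+1+1+1=4
d|23:{1,23}  Σf=1+1=2
d|24:{1,2,3,4,6,8,12,24}  Σf=1+1+1+1+1+1+1+1=8
[q^25] f(25)=1,f(5)=1,f(1)=1 ⇒ 3

2, 6, 2, 6, 4, 4, 2, 8, 3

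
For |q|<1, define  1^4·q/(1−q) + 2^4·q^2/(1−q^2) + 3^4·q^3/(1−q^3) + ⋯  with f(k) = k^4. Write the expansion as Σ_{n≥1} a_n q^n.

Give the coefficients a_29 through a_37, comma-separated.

d|29:{29,1}  Σf=707281+1=707282
n=30: 1·30 2·15 3·10 5·6 6·5 10·3 15·2 30·1  f→[1+16+81+625+1296+10000+50625+810000]=872644
d|31:{1,31}  Σf=1+923521=923522
n=32: 1·32 2·16 4·8 8·4 16·2 32·1  f→[1+16+256+4096+65536+1048576]=1118481
d|33:{33,11,3,1}  Σf=1185921+14641+81+1=1200644
d|34:{1,2,17,34}  Σf=1+16+83521+1336336=1419874
n=35: 1·35 5·7 7·5 35·1  f→[1+625+2401+1500625]=1503652
d|36:{1,2,3,4,6,9,12,18,36}  Σf=1+16+81+256+1296+6561+20736+104976+1679616=1813539
q^37  k|37↦f(k): 37:1874161 1:1  a_37=1874162

707282, 872644, 923522, 1118481, 1200644, 1419874, 1503652, 1813539, 1874162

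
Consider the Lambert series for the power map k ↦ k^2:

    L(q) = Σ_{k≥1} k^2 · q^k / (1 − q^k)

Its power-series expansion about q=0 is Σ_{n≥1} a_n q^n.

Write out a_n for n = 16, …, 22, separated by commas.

[q^16] f(1)=1,f(2)=4,f(4)=16,f(8)=64,f(16)=256 ⇒ 341
d|17:{1,17}  Σf=1+289=290
d|18:{18,9,6,3,2,1}  Σf=324+81+36+9+4+1=455
[q^19] f(19)=361,f(1)=1 ⇒ 362
q^20  k|20↦f(k): 1:1 2:4 4:16 5:25 10:100 20:400  a_20=546
q^21  k|21↦f(k): 1:1 3:9 7:49 21:441  a_21=500
[q^22] f(22)=484,f(11)=121,f(2)=4,f(1)=1 ⇒ 610

341, 290, 455, 362, 546, 500, 610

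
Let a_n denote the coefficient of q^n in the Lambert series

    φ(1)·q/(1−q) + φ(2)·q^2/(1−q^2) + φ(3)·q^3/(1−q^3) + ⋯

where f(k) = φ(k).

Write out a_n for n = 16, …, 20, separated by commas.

q^16  k|16↦φ(k): 16:8 8:4 4:2 2:1 1:1  a_16=16
d|17:{17,1}  Σφ=16+1=17
q^18  k|18↦φ(k): 18:6 9:6 6:2 3:2 2:1 1:1  a_18=18
d|19:{1,19}  Σφ=1+18=19
d|20:{20,10,5,4,2,1}  Σφ=8+4+4+2+1+1=20

16, 17, 18, 19, 20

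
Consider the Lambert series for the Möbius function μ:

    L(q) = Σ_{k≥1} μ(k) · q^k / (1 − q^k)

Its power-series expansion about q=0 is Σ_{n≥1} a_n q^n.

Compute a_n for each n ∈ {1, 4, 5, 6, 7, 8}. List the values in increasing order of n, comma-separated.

1, 0, 0, 0, 0, 0

q^1  k|1↦μ(k): 1:1  a_1=1
q^4  k|4↦μ(k): 4:0 2:-1 1:1  a_4=0
n=5: 1·5 5·1  μ→[1+(-1)]=0
[q^6] μ(6)=1,μ(3)=-1,μ(2)=-1,μ(1)=1 ⇒ 0
[q^7] μ(7)=-1,μ(1)=1 ⇒ 0
n=8: 1·8 2·4 4·2 8·1  μ→[1+(-1)+0+0]=0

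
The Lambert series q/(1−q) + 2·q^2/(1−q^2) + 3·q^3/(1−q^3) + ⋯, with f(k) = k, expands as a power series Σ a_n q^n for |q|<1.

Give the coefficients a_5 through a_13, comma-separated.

[q^5] f(5)=5,f(1)=1 ⇒ 6
[q^6] f(1)=1,f(2)=2,f(3)=3,f(6)=6 ⇒ 12
d|7:{7,1}  Σf=7+1=8
[q^8] f(1)=1,f(2)=2,f(4)=4,f(8)=8 ⇒ 15
q^9  k|9↦f(k): 1:1 3:3 9:9  a_9=13
d|10:{1,2,5,10}  Σf=1+2+5+10=18
q^11  k|11↦f(k): 1:1 11:11  a_11=12
[q^12] f(12)=12,f(6)=6,f(4)=4,f(3)=3,f(2)=2,f(1)=1 ⇒ 28
q^13  k|13↦f(k): 1:1 13:13  a_13=14

6, 12, 8, 15, 13, 18, 12, 28, 14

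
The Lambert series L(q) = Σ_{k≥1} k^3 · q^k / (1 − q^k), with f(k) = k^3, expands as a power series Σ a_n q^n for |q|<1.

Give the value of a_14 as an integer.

a_14 = 3096

d|14:{14,7,2,1}  Σf=2744+343+8+1=3096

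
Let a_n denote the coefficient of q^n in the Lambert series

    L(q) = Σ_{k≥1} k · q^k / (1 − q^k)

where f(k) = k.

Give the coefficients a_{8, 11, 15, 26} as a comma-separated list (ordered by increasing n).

d|8:{1,2,4,8}  Σf=1+2+4+8=15
d|11:{1,11}  Σf=1+11=12
[q^15] f(15)=15,f(5)=5,f(3)=3,f(1)=1 ⇒ 24
[q^26] f(26)=26,f(13)=13,f(2)=2,f(1)=1 ⇒ 42

15, 12, 24, 42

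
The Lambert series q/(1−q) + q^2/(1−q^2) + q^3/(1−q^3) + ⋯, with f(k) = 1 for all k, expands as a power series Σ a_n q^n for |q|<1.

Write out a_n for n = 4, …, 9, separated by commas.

n=4: 1·4 2·2 4·1  f→[1+1+1]=3
q^5  k|5↦f(k): 5:1 1:1  a_5=2
n=6: 1·6 2·3 3·2 6·1  f→[1+1+1+1]=4
q^7  k|7↦f(k): 1:1 7:1  a_7=2
n=8: 8·1 4·2 2·4 1·8  f→[1+1+1+1]=4
q^9  k|9↦f(k): 9:1 3:1 1:1  a_9=3

3, 2, 4, 2, 4, 3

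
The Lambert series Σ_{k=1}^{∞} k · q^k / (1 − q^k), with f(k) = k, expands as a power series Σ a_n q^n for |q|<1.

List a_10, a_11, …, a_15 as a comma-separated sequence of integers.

d|10:{10,5,2,1}  Σf=10+5+2+1=18
d|11:{11,1}  Σf=11+1=12
q^12  k|12↦f(k): 1:1 2:2 3:3 4:4 6:6 12:12  a_12=28
n=13: 13·1 1·13  f→[13+1]=14
[q^14] f(14)=14,f(7)=7,f(2)=2,f(1)=1 ⇒ 24
d|15:{15,5,3,1}  Σf=15+5+3+1=24

18, 12, 28, 14, 24, 24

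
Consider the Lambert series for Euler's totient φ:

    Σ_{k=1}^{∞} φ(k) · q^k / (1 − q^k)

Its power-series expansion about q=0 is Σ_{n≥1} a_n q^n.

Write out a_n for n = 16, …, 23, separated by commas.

n=16: 1·16 2·8 4·4 8·2 16·1  φ→[1+1+2+4+8]=16
n=17: 17·1 1·17  φ→[16+1]=17
d|18:{18,9,6,3,2,1}  Σφ=6+6+2+2+1+1=18
n=19: 19·1 1·19  φ→[18+1]=19
[q^20] φ(1)=1,φ(2)=1,φ(4)=2,φ(5)=4,φ(10)=4,φ(20)=8 ⇒ 20
d|21:{1,3,7,21}  Σφ=1+2+6+12=21
q^22  k|22↦φ(k): 1:1 2:1 11:10 22:10  a_22=22
d|23:{1,23}  Σφ=1+22=23

16, 17, 18, 19, 20, 21, 22, 23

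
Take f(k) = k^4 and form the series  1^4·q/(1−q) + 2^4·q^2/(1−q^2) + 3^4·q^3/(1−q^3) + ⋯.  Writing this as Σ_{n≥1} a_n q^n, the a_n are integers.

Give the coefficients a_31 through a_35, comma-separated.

923522, 1118481, 1200644, 1419874, 1503652

[q^31] f(1)=1,f(31)=923521 ⇒ 923522
n=32: 1·32 2·16 4·8 8·4 16·2 32·1  f→[1+16+256+4096+65536+1048576]=1118481
d|33:{33,11,3,1}  Σf=1185921+14641+81+1=1200644
[q^34] f(34)=1336336,f(17)=83521,f(2)=16,f(1)=1 ⇒ 1419874
[q^35] f(1)=1,f(5)=625,f(7)=2401,f(35)=1500625 ⇒ 1503652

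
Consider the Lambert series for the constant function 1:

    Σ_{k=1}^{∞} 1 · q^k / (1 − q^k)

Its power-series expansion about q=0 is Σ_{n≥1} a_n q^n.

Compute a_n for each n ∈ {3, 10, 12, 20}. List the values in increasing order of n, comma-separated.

2, 4, 6, 6

n=3: 1·3 3·1  f→[1+1]=2
d|10:{10,5,2,1}  Σf=1+1+1+1=4
n=12: 1·12 2·6 3·4 4·3 6·2 12·1  f→[1+1+1+1+1+1]=6
[q^20] f(20)=1,f(10)=1,f(5)=1,f(4)=1,f(2)=1,f(1)=1 ⇒ 6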